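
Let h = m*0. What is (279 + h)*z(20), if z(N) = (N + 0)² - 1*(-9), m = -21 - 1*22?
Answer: 114111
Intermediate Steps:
m = -43 (m = -21 - 22 = -43)
h = 0 (h = -43*0 = 0)
z(N) = 9 + N² (z(N) = N² + 9 = 9 + N²)
(279 + h)*z(20) = (279 + 0)*(9 + 20²) = 279*(9 + 400) = 279*409 = 114111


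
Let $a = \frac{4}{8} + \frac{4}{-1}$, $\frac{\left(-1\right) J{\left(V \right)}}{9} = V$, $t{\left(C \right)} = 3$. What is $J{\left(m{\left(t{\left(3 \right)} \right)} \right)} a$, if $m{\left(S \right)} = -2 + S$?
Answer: $\frac{63}{2} \approx 31.5$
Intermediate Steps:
$J{\left(V \right)} = - 9 V$
$a = - \frac{7}{2}$ ($a = 4 \cdot \frac{1}{8} + 4 \left(-1\right) = \frac{1}{2} - 4 = - \frac{7}{2} \approx -3.5$)
$J{\left(m{\left(t{\left(3 \right)} \right)} \right)} a = - 9 \left(-2 + 3\right) \left(- \frac{7}{2}\right) = \left(-9\right) 1 \left(- \frac{7}{2}\right) = \left(-9\right) \left(- \frac{7}{2}\right) = \frac{63}{2}$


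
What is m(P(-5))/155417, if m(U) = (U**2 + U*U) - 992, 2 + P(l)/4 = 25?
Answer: 15936/155417 ≈ 0.10254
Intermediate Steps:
P(l) = 92 (P(l) = -8 + 4*25 = -8 + 100 = 92)
m(U) = -992 + 2*U**2 (m(U) = (U**2 + U**2) - 992 = 2*U**2 - 992 = -992 + 2*U**2)
m(P(-5))/155417 = (-992 + 2*92**2)/155417 = (-992 + 2*8464)*(1/155417) = (-992 + 16928)*(1/155417) = 15936*(1/155417) = 15936/155417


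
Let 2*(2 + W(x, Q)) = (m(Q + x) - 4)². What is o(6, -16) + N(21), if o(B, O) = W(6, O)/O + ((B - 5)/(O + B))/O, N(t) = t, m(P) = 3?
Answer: 211/10 ≈ 21.100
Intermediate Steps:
W(x, Q) = -3/2 (W(x, Q) = -2 + (3 - 4)²/2 = -2 + (½)*(-1)² = -2 + (½)*1 = -2 + ½ = -3/2)
o(B, O) = -3/(2*O) + (-5 + B)/(O*(B + O)) (o(B, O) = -3/(2*O) + ((B - 5)/(O + B))/O = -3/(2*O) + ((-5 + B)/(B + O))/O = -3/(2*O) + (-5 + B)/(O*(B + O)))
o(6, -16) + N(21) = (½)*(-10 - 1*6 - 3*(-16))/(-16*(6 - 16)) + 21 = (½)*(-1/16)*(-10 - 6 + 48)/(-10) + 21 = (½)*(-1/16)*(-⅒)*32 + 21 = ⅒ + 21 = 211/10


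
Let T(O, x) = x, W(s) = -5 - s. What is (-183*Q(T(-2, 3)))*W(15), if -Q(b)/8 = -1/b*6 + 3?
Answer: -29280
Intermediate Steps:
Q(b) = -24 + 48/b (Q(b) = -8*(-1/b*6 + 3) = -8*(-6/b + 3) = -8*(3 - 6/b) = -24 + 48/b)
(-183*Q(T(-2, 3)))*W(15) = (-183*(-24 + 48/3))*(-5 - 1*15) = (-183*(-24 + 48*(⅓)))*(-5 - 15) = -183*(-24 + 16)*(-20) = -183*(-8)*(-20) = 1464*(-20) = -29280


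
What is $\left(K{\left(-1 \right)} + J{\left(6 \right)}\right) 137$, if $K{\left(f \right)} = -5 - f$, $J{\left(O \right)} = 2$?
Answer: $-274$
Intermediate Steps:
$\left(K{\left(-1 \right)} + J{\left(6 \right)}\right) 137 = \left(\left(-5 - -1\right) + 2\right) 137 = \left(\left(-5 + 1\right) + 2\right) 137 = \left(-4 + 2\right) 137 = \left(-2\right) 137 = -274$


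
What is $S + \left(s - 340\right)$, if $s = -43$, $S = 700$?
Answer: $317$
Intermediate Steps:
$S + \left(s - 340\right) = 700 - 383 = 317$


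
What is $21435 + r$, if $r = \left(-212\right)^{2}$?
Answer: $66379$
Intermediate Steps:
$r = 44944$
$21435 + r = 21435 + 44944 = 66379$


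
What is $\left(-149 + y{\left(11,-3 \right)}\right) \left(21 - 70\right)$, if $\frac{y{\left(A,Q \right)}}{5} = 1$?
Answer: $7056$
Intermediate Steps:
$y{\left(A,Q \right)} = 5$ ($y{\left(A,Q \right)} = 5 \cdot 1 = 5$)
$\left(-149 + y{\left(11,-3 \right)}\right) \left(21 - 70\right) = \left(-149 + 5\right) \left(21 - 70\right) = \left(-144\right) \left(-49\right) = 7056$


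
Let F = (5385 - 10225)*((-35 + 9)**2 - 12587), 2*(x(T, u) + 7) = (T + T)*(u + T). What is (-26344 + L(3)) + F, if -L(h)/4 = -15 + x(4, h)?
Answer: 57622872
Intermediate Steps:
x(T, u) = -7 + T*(T + u) (x(T, u) = -7 + ((T + T)*(u + T))/2 = -7 + ((2*T)*(T + u))/2 = -7 + (2*T*(T + u))/2 = -7 + T*(T + u))
L(h) = 24 - 16*h (L(h) = -4*(-15 + (-7 + 4**2 + 4*h)) = -4*(-15 + (-7 + 16 + 4*h)) = -4*(-15 + (9 + 4*h)) = -4*(-6 + 4*h) = 24 - 16*h)
F = 57649240 (F = -4840*((-26)**2 - 12587) = -4840*(676 - 12587) = -4840*(-11911) = 57649240)
(-26344 + L(3)) + F = (-26344 + (24 - 16*3)) + 57649240 = (-26344 + (24 - 48)) + 57649240 = (-26344 - 24) + 57649240 = -26368 + 57649240 = 57622872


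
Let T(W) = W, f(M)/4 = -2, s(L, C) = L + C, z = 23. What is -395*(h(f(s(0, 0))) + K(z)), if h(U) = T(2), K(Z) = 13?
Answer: -5925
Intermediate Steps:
s(L, C) = C + L
f(M) = -8 (f(M) = 4*(-2) = -8)
h(U) = 2
-395*(h(f(s(0, 0))) + K(z)) = -395*(2 + 13) = -395*15 = -5925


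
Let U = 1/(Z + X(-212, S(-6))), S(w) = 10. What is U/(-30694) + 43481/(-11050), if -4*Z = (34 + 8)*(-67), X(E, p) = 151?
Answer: -1140420679113/289819654150 ≈ -3.9349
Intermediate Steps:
Z = 1407/2 (Z = -(34 + 8)*(-67)/4 = -21*(-67)/2 = -1/4*(-2814) = 1407/2 ≈ 703.50)
U = 2/1709 (U = 1/(1407/2 + 151) = 1/(1709/2) = 2/1709 ≈ 0.0011703)
U/(-30694) + 43481/(-11050) = (2/1709)/(-30694) + 43481/(-11050) = (2/1709)*(-1/30694) + 43481*(-1/11050) = -1/26228023 - 43481/11050 = -1140420679113/289819654150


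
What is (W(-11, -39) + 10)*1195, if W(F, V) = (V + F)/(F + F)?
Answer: 161325/11 ≈ 14666.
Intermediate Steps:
W(F, V) = (F + V)/(2*F) (W(F, V) = (F + V)/((2*F)) = (F + V)*(1/(2*F)) = (F + V)/(2*F))
(W(-11, -39) + 10)*1195 = ((1/2)*(-11 - 39)/(-11) + 10)*1195 = ((1/2)*(-1/11)*(-50) + 10)*1195 = (25/11 + 10)*1195 = (135/11)*1195 = 161325/11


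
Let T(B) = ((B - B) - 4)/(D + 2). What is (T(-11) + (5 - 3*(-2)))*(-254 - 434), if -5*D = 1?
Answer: -54352/9 ≈ -6039.1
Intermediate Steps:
D = -1/5 (D = -1/5*1 = -1/5 ≈ -0.20000)
T(B) = -20/9 (T(B) = ((B - B) - 4)/(-1/5 + 2) = (0 - 4)/(9/5) = -4*5/9 = -20/9)
(T(-11) + (5 - 3*(-2)))*(-254 - 434) = (-20/9 + (5 - 3*(-2)))*(-254 - 434) = (-20/9 + (5 + 6))*(-688) = (-20/9 + 11)*(-688) = (79/9)*(-688) = -54352/9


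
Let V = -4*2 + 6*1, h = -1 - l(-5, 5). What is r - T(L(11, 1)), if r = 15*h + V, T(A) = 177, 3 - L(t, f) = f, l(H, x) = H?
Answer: -119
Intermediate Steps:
L(t, f) = 3 - f
h = 4 (h = -1 - 1*(-5) = -1 + 5 = 4)
V = -2 (V = -8 + 6 = -2)
r = 58 (r = 15*4 - 2 = 60 - 2 = 58)
r - T(L(11, 1)) = 58 - 1*177 = 58 - 177 = -119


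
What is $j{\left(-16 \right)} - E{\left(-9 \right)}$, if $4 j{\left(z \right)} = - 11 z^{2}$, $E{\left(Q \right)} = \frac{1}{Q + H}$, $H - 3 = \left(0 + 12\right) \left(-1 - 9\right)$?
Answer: $- \frac{88703}{126} \approx -703.99$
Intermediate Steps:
$H = -117$ ($H = 3 + \left(0 + 12\right) \left(-1 - 9\right) = 3 + 12 \left(-10\right) = 3 - 120 = -117$)
$E{\left(Q \right)} = \frac{1}{-117 + Q}$ ($E{\left(Q \right)} = \frac{1}{Q - 117} = \frac{1}{-117 + Q}$)
$j{\left(z \right)} = - \frac{11 z^{2}}{4}$ ($j{\left(z \right)} = \frac{\left(-11\right) z^{2}}{4} = - \frac{11 z^{2}}{4}$)
$j{\left(-16 \right)} - E{\left(-9 \right)} = - \frac{11 \left(-16\right)^{2}}{4} - \frac{1}{-117 - 9} = \left(- \frac{11}{4}\right) 256 - \frac{1}{-126} = -704 - - \frac{1}{126} = -704 + \frac{1}{126} = - \frac{88703}{126}$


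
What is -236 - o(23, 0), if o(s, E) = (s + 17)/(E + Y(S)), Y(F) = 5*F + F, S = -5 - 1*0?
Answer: -704/3 ≈ -234.67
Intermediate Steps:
S = -5 (S = -5 + 0 = -5)
Y(F) = 6*F
o(s, E) = (17 + s)/(-30 + E) (o(s, E) = (s + 17)/(E + 6*(-5)) = (17 + s)/(E - 30) = (17 + s)/(-30 + E))
-236 - o(23, 0) = -236 - (17 + 23)/(-30 + 0) = -236 - 40/(-30) = -236 - (-1)*40/30 = -236 - 1*(-4/3) = -236 + 4/3 = -704/3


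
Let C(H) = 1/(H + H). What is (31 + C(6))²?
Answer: 139129/144 ≈ 966.17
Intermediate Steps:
C(H) = 1/(2*H)
(31 + C(6))² = (31 + (½)/6)² = (31 + (½)*(⅙))² = (31 + 1/12)² = (373/12)² = 139129/144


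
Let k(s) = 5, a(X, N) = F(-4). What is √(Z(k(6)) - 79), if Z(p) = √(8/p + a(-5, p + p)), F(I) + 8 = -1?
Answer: √(-1975 + 5*I*√185)/5 ≈ 0.15301 + 8.8895*I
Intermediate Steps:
F(I) = -9 (F(I) = -8 - 1 = -9)
a(X, N) = -9
Z(p) = √(-9 + 8/p) (Z(p) = √(8/p - 9) = √(-9 + 8/p))
√(Z(k(6)) - 79) = √(√(-9 + 8/5) - 79) = √(√(-37/5) - 79) = √(I*√185/5 - 79) = √(-79 + I*√185/5)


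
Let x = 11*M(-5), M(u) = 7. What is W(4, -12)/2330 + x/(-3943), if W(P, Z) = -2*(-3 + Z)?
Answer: -6112/918719 ≈ -0.0066527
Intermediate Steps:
W(P, Z) = 6 - 2*Z
x = 77 (x = 11*7 = 77)
W(4, -12)/2330 + x/(-3943) = (6 - 2*(-12))/2330 + 77/(-3943) = (6 + 24)*(1/2330) + 77*(-1/3943) = 30*(1/2330) - 77/3943 = 3/233 - 77/3943 = -6112/918719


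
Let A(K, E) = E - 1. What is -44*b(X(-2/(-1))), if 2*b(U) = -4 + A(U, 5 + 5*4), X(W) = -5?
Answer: -440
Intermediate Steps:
A(K, E) = -1 + E
b(U) = 10 (b(U) = (-4 + (-1 + (5 + 5*4)))/2 = (-4 + (-1 + (5 + 20)))/2 = (-4 + (-1 + 25))/2 = (-4 + 24)/2 = (½)*20 = 10)
-44*b(X(-2/(-1))) = -44*10 = -440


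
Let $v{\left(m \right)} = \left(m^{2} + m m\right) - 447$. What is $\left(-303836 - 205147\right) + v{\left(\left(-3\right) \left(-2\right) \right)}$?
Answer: $-509358$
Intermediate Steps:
$v{\left(m \right)} = -447 + 2 m^{2}$ ($v{\left(m \right)} = \left(m^{2} + m^{2}\right) - 447 = 2 m^{2} - 447 = -447 + 2 m^{2}$)
$\left(-303836 - 205147\right) + v{\left(\left(-3\right) \left(-2\right) \right)} = \left(-303836 - 205147\right) - \left(447 - 2 \left(\left(-3\right) \left(-2\right)\right)^{2}\right) = -508983 - \left(447 - 2 \cdot 6^{2}\right) = -508983 + \left(-447 + 2 \cdot 36\right) = -508983 + \left(-447 + 72\right) = -508983 - 375 = -509358$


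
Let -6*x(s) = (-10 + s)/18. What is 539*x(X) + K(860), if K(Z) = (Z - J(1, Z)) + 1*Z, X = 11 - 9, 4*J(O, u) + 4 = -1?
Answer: 190207/108 ≈ 1761.2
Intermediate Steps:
J(O, u) = -5/4 (J(O, u) = -1 + (¼)*(-1) = -1 - ¼ = -5/4)
X = 2
x(s) = 5/54 - s/108 (x(s) = -(-10 + s)/(6*18) = -(-5/9 + s/18)/6 = 5/54 - s/108)
K(Z) = 5/4 + 2*Z (K(Z) = (Z - 1*(-5/4)) + 1*Z = (Z + 5/4) + Z = (5/4 + Z) + Z = 5/4 + 2*Z)
539*x(X) + K(860) = 539*(5/54 - 1/108*2) + (5/4 + 2*860) = 539*(5/54 - 1/54) + (5/4 + 1720) = 539*(2/27) + 6885/4 = 1078/27 + 6885/4 = 190207/108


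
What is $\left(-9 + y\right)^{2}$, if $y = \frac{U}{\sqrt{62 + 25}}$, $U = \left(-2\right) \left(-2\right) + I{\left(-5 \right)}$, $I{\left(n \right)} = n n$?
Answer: $\frac{\left(27 - \sqrt{87}\right)^{2}}{9} \approx 34.702$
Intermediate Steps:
$I{\left(n \right)} = n^{2}$
$U = 29$ ($U = \left(-2\right) \left(-2\right) + \left(-5\right)^{2} = 4 + 25 = 29$)
$y = \frac{\sqrt{87}}{3}$ ($y = \frac{29}{\sqrt{62 + 25}} = \frac{29}{\sqrt{87}} = 29 \frac{\sqrt{87}}{87} = \frac{\sqrt{87}}{3} \approx 3.1091$)
$\left(-9 + y\right)^{2} = \left(-9 + \frac{\sqrt{87}}{3}\right)^{2}$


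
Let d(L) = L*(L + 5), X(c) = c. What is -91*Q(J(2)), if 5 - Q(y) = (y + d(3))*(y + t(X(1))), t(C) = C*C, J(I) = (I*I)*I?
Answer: 25753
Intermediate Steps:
J(I) = I³ (J(I) = I²*I = I³)
t(C) = C²
d(L) = L*(5 + L)
Q(y) = 5 - (1 + y)*(24 + y) (Q(y) = 5 - (y + 3*(5 + 3))*(y + 1²) = 5 - (y + 3*8)*(y + 1) = 5 - (y + 24)*(1 + y) = 5 - (24 + y)*(1 + y) = 5 - (1 + y)*(24 + y))
-91*Q(J(2)) = -91*(-19 - (2³)² - 25*2³) = -91*(-19 - 1*8² - 25*8) = -91*(-19 - 1*64 - 200) = -91*(-19 - 64 - 200) = -91*(-283) = 25753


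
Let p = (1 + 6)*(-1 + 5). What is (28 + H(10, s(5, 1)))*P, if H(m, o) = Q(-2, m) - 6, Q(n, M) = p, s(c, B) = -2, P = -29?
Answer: -1450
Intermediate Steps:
p = 28 (p = 7*4 = 28)
Q(n, M) = 28
H(m, o) = 22 (H(m, o) = 28 - 6 = 22)
(28 + H(10, s(5, 1)))*P = (28 + 22)*(-29) = 50*(-29) = -1450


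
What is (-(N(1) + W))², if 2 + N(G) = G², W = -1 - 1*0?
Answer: 4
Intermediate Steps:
W = -1 (W = -1 + 0 = -1)
N(G) = -2 + G²
(-(N(1) + W))² = (-((-2 + 1²) - 1))² = (-((-2 + 1) - 1))² = (-(-1 - 1))² = (-1*(-2))² = 2² = 4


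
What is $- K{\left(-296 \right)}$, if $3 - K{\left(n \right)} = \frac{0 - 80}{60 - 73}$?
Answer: $\frac{41}{13} \approx 3.1538$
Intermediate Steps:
$K{\left(n \right)} = - \frac{41}{13}$ ($K{\left(n \right)} = 3 - \frac{0 - 80}{60 - 73} = 3 - - \frac{80}{-13} = 3 - \left(-80\right) \left(- \frac{1}{13}\right) = 3 - \frac{80}{13} = - \frac{41}{13}$)
$- K{\left(-296 \right)} = \left(-1\right) \left(- \frac{41}{13}\right) = \frac{41}{13}$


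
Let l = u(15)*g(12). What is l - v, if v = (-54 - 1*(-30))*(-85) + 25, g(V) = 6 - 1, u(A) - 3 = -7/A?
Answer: -6157/3 ≈ -2052.3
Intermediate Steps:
u(A) = 3 - 7/A
g(V) = 5
v = 2065 (v = (-54 + 30)*(-85) + 25 = -24*(-85) + 25 = 2040 + 25 = 2065)
l = 38/3 (l = (3 - 7/15)*5 = (38/15)*5 = 38/3 ≈ 12.667)
l - v = 38/3 - 1*2065 = 38/3 - 2065 = -6157/3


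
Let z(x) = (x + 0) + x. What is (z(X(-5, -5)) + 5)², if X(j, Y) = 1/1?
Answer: 49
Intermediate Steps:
X(j, Y) = 1
z(x) = 2*x (z(x) = x + x = 2*x)
(z(X(-5, -5)) + 5)² = (2*1 + 5)² = (2 + 5)² = 7² = 49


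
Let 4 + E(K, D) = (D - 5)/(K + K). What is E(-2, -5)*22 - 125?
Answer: -158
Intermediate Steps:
E(K, D) = -4 + (-5 + D)/(2*K) (E(K, D) = -4 + (D - 5)/(K + K) = -4 + (-5 + D)/((2*K)) = -4 + (-5 + D)*(1/(2*K)) = -4 + (-5 + D)/(2*K))
E(-2, -5)*22 - 125 = ((½)*(-5 - 5 - 8*(-2))/(-2))*22 - 125 = ((½)*(-½)*(-5 - 5 + 16))*22 - 125 = ((½)*(-½)*6)*22 - 125 = -3/2*22 - 125 = -33 - 125 = -158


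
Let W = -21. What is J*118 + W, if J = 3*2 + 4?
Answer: 1159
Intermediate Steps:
J = 10 (J = 6 + 4 = 10)
J*118 + W = 10*118 - 21 = 1180 - 21 = 1159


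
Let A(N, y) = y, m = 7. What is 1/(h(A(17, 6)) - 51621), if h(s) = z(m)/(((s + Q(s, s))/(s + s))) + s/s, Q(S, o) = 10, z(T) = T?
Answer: -4/206459 ≈ -1.9374e-5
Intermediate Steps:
h(s) = 1 + 14*s/(10 + s) (h(s) = 7/(((s + 10)/(s + s))) + s/s = 7/(((10 + s)/((2*s)))) + 1 = 7/(((10 + s)*(1/(2*s)))) + 1 = 7/(((10 + s)/(2*s))) + 1 = 7*(2*s/(10 + s)) + 1 = 14*s/(10 + s) + 1 = 1 + 14*s/(10 + s))
1/(h(A(17, 6)) - 51621) = 1/(5*(2 + 3*6)/(10 + 6) - 51621) = 1/(5*(2 + 18)/16 - 51621) = 1/(5*(1/16)*20 - 51621) = 1/(25/4 - 51621) = 1/(-206459/4) = -4/206459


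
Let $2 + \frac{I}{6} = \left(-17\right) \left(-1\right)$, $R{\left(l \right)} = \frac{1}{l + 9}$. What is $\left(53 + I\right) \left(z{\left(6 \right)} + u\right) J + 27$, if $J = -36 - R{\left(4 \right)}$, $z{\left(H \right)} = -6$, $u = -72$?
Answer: $402429$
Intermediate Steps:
$R{\left(l \right)} = \frac{1}{9 + l}$
$I = 90$ ($I = -12 + 6 \left(\left(-17\right) \left(-1\right)\right) = -12 + 6 \cdot 17 = -12 + 102 = 90$)
$J = - \frac{469}{13}$ ($J = -36 - \frac{1}{9 + 4} = -36 - \frac{1}{13} = - \frac{469}{13} \approx -36.077$)
$\left(53 + I\right) \left(z{\left(6 \right)} + u\right) J + 27 = \left(53 + 90\right) \left(-6 - 72\right) \left(- \frac{469}{13}\right) + 27 = 143 \left(-78\right) \left(- \frac{469}{13}\right) + 27 = \left(-11154\right) \left(- \frac{469}{13}\right) + 27 = 402402 + 27 = 402429$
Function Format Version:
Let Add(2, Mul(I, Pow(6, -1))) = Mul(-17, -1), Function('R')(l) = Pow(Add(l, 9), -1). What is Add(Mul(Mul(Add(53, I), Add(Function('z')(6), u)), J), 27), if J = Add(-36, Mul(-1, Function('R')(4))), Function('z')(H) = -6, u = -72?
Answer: 402429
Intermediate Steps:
Function('R')(l) = Pow(Add(9, l), -1)
I = 90 (I = Add(-12, Mul(6, Mul(-17, -1))) = Add(-12, Mul(6, 17)) = Add(-12, 102) = 90)
J = Rational(-469, 13) (J = Add(-36, Mul(-1, Pow(Add(9, 4), -1))) = Add(-36, Mul(-1, Pow(13, -1))) = Add(-36, Mul(-1, Rational(1, 13))) = Add(-36, Rational(-1, 13)) = Rational(-469, 13) ≈ -36.077)
Add(Mul(Mul(Add(53, I), Add(Function('z')(6), u)), J), 27) = Add(Mul(Mul(Add(53, 90), Add(-6, -72)), Rational(-469, 13)), 27) = Add(Mul(Mul(143, -78), Rational(-469, 13)), 27) = Add(Mul(-11154, Rational(-469, 13)), 27) = Add(402402, 27) = 402429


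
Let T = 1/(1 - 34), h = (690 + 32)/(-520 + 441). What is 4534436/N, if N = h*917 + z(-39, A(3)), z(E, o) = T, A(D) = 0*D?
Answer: -11821274652/21848521 ≈ -541.06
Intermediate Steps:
A(D) = 0
h = -722/79 (h = 722/(-79) = 722*(-1/79) = -722/79 ≈ -9.1392)
T = -1/33 (T = 1/(-33) = -1/33 ≈ -0.030303)
z(E, o) = -1/33
N = -21848521/2607 (N = -722/79*917 - 1/33 = -662074/79 - 1/33 = -21848521/2607 ≈ -8380.7)
4534436/N = 4534436/(-21848521/2607) = 4534436*(-2607/21848521) = -11821274652/21848521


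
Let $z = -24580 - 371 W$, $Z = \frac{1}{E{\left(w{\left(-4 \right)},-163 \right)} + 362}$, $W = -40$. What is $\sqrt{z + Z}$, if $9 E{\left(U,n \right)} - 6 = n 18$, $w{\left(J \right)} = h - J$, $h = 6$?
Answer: $\frac{i \sqrt{117853670}}{110} \approx 98.691 i$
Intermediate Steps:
$w{\left(J \right)} = 6 - J$
$E{\left(U,n \right)} = \frac{2}{3} + 2 n$ ($E{\left(U,n \right)} = \frac{2}{3} + \frac{n 18}{9} = \frac{2}{3} + \frac{18 n}{9} = \frac{2}{3} + 2 n$)
$Z = \frac{3}{110}$ ($Z = \frac{1}{\left(\frac{2}{3} + 2 \left(-163\right)\right) + 362} = \frac{1}{\left(\frac{2}{3} - 326\right) + 362} = \frac{1}{- \frac{976}{3} + 362} = \frac{1}{\frac{110}{3}} = \frac{3}{110} \approx 0.027273$)
$z = -9740$ ($z = -24580 - -14840 = -24580 + 14840 = -9740$)
$\sqrt{z + Z} = \sqrt{-9740 + \frac{3}{110}} = \sqrt{- \frac{1071397}{110}} = \frac{i \sqrt{117853670}}{110}$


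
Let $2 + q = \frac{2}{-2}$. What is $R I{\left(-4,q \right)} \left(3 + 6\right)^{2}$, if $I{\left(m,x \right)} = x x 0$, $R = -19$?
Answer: $0$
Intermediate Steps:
$q = -3$ ($q = -2 + \frac{2}{-2} = -2 + 2 \left(- \frac{1}{2}\right) = -2 - 1 = -3$)
$I{\left(m,x \right)} = 0$ ($I{\left(m,x \right)} = x^{2} \cdot 0 = 0$)
$R I{\left(-4,q \right)} \left(3 + 6\right)^{2} = \left(-19\right) 0 \left(3 + 6\right)^{2} = 0 \cdot 9^{2} = 0 \cdot 81 = 0$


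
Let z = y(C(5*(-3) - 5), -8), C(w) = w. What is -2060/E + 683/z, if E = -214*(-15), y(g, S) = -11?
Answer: -221509/3531 ≈ -62.733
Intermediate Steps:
E = 3210
z = -11
-2060/E + 683/z = -2060/3210 + 683/(-11) = -2060*1/3210 + 683*(-1/11) = -206/321 - 683/11 = -221509/3531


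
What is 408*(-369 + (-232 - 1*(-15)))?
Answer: -239088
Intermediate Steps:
408*(-369 + (-232 - 1*(-15))) = 408*(-369 + (-232 + 15)) = 408*(-369 - 217) = 408*(-586) = -239088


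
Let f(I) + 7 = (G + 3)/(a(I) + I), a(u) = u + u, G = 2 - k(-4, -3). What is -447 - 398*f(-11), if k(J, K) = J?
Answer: 26923/11 ≈ 2447.5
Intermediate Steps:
G = 6 (G = 2 - 1*(-4) = 2 + 4 = 6)
a(u) = 2*u
f(I) = -7 + 3/I (f(I) = -7 + (6 + 3)/(2*I + I) = -7 + 9/((3*I)) = -7 + 9*(1/(3*I)) = -7 + 3/I)
-447 - 398*f(-11) = -447 - 398*(-7 + 3/(-11)) = -447 - 398*(-7 + 3*(-1/11)) = -447 - 398*(-7 - 3/11) = -447 - 398*(-80/11) = -447 + 31840/11 = 26923/11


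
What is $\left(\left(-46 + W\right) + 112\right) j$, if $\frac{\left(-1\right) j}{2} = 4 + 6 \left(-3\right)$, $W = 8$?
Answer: $2072$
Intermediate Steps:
$j = 28$ ($j = - 2 \left(4 + 6 \left(-3\right)\right) = - 2 \left(4 - 18\right) = \left(-2\right) \left(-14\right) = 28$)
$\left(\left(-46 + W\right) + 112\right) j = \left(\left(-46 + 8\right) + 112\right) 28 = \left(-38 + 112\right) 28 = 74 \cdot 28 = 2072$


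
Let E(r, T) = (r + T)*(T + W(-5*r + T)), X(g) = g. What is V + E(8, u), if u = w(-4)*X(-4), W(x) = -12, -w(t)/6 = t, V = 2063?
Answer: 11567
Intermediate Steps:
w(t) = -6*t
u = -96 (u = -6*(-4)*(-4) = 24*(-4) = -96)
E(r, T) = (-12 + T)*(T + r) (E(r, T) = (r + T)*(T - 12) = (T + r)*(-12 + T) = (-12 + T)*(T + r))
V + E(8, u) = 2063 + ((-96)**2 - 12*(-96) - 12*8 - 96*8) = 2063 + (9216 + 1152 - 96 - 768) = 2063 + 9504 = 11567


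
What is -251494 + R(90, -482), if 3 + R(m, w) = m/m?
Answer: -251496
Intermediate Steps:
R(m, w) = -2 (R(m, w) = -3 + m/m = -3 + 1 = -2)
-251494 + R(90, -482) = -251494 - 2 = -251496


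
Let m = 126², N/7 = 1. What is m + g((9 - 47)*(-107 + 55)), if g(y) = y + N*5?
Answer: 17887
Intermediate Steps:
N = 7 (N = 7*1 = 7)
m = 15876
g(y) = 35 + y (g(y) = y + 7*5 = y + 35 = 35 + y)
m + g((9 - 47)*(-107 + 55)) = 15876 + (35 + (9 - 47)*(-107 + 55)) = 15876 + (35 - 38*(-52)) = 15876 + (35 + 1976) = 15876 + 2011 = 17887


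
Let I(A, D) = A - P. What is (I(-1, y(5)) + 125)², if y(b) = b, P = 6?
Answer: 13924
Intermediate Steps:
I(A, D) = -6 + A (I(A, D) = A - 1*6 = A - 6 = -6 + A)
(I(-1, y(5)) + 125)² = ((-6 - 1) + 125)² = (-7 + 125)² = 118² = 13924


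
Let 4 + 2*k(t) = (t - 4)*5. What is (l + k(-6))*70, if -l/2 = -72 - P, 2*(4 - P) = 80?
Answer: 3150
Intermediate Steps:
k(t) = -12 + 5*t/2 (k(t) = -2 + ((t - 4)*5)/2 = -2 + ((-4 + t)*5)/2 = -2 + (-20 + 5*t)/2 = -2 + (-10 + 5*t/2) = -12 + 5*t/2)
P = -36 (P = 4 - ½*80 = 4 - 40 = -36)
l = 72 (l = -2*(-72 - 1*(-36)) = -2*(-72 + 36) = -2*(-36) = 72)
(l + k(-6))*70 = (72 + (-12 + (5/2)*(-6)))*70 = (72 + (-12 - 15))*70 = (72 - 27)*70 = 45*70 = 3150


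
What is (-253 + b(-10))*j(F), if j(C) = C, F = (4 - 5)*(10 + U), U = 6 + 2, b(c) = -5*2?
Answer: 4734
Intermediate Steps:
b(c) = -10
U = 8
F = -18 (F = (4 - 5)*(10 + 8) = -1*18 = -18)
(-253 + b(-10))*j(F) = (-253 - 10)*(-18) = -263*(-18) = 4734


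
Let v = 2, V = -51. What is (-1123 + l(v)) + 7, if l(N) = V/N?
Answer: -2283/2 ≈ -1141.5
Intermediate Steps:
l(N) = -51/N
(-1123 + l(v)) + 7 = (-1123 - 51/2) + 7 = -2297/2 + 7 = -2283/2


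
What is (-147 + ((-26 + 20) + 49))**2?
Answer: 10816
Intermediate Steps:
(-147 + ((-26 + 20) + 49))**2 = (-147 + (-6 + 49))**2 = (-147 + 43)**2 = (-104)**2 = 10816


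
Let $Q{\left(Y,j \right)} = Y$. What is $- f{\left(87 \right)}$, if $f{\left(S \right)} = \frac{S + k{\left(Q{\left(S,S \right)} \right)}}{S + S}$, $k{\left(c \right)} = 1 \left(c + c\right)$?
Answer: $- \frac{3}{2} \approx -1.5$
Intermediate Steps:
$k{\left(c \right)} = 2 c$ ($k{\left(c \right)} = 1 \cdot 2 c = 2 c$)
$f{\left(S \right)} = \frac{3}{2}$ ($f{\left(S \right)} = \frac{S + 2 S}{S + S} = \frac{3 S}{2 S} = 3 S \frac{1}{2 S} = \frac{3}{2}$)
$- f{\left(87 \right)} = \left(-1\right) \frac{3}{2} = - \frac{3}{2}$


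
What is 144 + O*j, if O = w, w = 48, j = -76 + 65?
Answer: -384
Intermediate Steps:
j = -11
O = 48
144 + O*j = 144 + 48*(-11) = 144 - 528 = -384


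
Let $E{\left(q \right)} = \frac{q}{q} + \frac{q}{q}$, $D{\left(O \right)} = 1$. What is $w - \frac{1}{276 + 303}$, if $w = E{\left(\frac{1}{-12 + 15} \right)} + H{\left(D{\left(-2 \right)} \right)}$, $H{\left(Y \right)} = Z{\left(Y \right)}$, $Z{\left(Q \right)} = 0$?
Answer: $\frac{1157}{579} \approx 1.9983$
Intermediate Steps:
$E{\left(q \right)} = 2$ ($E{\left(q \right)} = 1 + 1 = 2$)
$H{\left(Y \right)} = 0$
$w = 2$ ($w = 2 + 0 = 2$)
$w - \frac{1}{276 + 303} = 2 - \frac{1}{276 + 303} = 2 - \frac{1}{579} = \frac{1157}{579}$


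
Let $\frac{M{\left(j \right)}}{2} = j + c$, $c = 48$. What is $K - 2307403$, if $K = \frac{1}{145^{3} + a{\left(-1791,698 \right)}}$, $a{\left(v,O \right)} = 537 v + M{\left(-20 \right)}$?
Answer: $- \frac{4815351624341}{2086914} \approx -2.3074 \cdot 10^{6}$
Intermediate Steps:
$M{\left(j \right)} = 96 + 2 j$ ($M{\left(j \right)} = 2 \left(j + 48\right) = 2 \left(48 + j\right) = 96 + 2 j$)
$a{\left(v,O \right)} = 56 + 537 v$ ($a{\left(v,O \right)} = 537 v + \left(96 + 2 \left(-20\right)\right) = 537 v + \left(96 - 40\right) = 537 v + 56 = 56 + 537 v$)
$K = \frac{1}{2086914}$ ($K = \frac{1}{145^{3} + \left(56 + 537 \left(-1791\right)\right)} = \frac{1}{3048625 + \left(56 - 961767\right)} = \frac{1}{3048625 - 961711} = \frac{1}{2086914} \approx 4.7918 \cdot 10^{-7}$)
$K - 2307403 = \frac{1}{2086914} - 2307403 = - \frac{4815351624341}{2086914}$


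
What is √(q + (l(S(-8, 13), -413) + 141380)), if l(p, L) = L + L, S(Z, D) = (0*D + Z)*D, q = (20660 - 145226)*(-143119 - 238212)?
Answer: 10*√475010179 ≈ 2.1795e+5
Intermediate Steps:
q = 47500877346 (q = -124566*(-381331) = 47500877346)
S(Z, D) = D*Z (S(Z, D) = (0 + Z)*D = Z*D = D*Z)
l(p, L) = 2*L
√(q + (l(S(-8, 13), -413) + 141380)) = √(47500877346 + (2*(-413) + 141380)) = √(47500877346 + (-826 + 141380)) = √(47500877346 + 140554) = √47501017900 = 10*√475010179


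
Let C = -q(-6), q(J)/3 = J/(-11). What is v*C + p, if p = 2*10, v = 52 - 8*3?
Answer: -284/11 ≈ -25.818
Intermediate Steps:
q(J) = -3*J/11 (q(J) = 3*(J/(-11)) = 3*(J*(-1/11)) = 3*(-J/11) = -3*J/11)
v = 28 (v = 52 - 24 = 28)
C = -18/11 (C = -(-3)*(-6)/11 = -1*18/11 = -18/11 ≈ -1.6364)
p = 20
v*C + p = 28*(-18/11) + 20 = -504/11 + 20 = -284/11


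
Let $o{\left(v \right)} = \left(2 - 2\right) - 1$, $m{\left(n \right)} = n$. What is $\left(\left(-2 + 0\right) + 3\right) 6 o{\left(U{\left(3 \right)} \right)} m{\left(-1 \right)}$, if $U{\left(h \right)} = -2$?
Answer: $6$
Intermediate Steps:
$o{\left(v \right)} = -1$ ($o{\left(v \right)} = 0 - 1 = -1$)
$\left(\left(-2 + 0\right) + 3\right) 6 o{\left(U{\left(3 \right)} \right)} m{\left(-1 \right)} = \left(\left(-2 + 0\right) + 3\right) 6 \left(-1\right) \left(-1\right) = \left(-2 + 3\right) 6 \left(-1\right) \left(-1\right) = 1 \cdot 6 \left(-1\right) \left(-1\right) = 6 \left(-1\right) \left(-1\right) = \left(-6\right) \left(-1\right) = 6$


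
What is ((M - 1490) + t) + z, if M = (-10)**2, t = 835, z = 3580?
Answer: 3025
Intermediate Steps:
M = 100
((M - 1490) + t) + z = ((100 - 1490) + 835) + 3580 = (-1390 + 835) + 3580 = -555 + 3580 = 3025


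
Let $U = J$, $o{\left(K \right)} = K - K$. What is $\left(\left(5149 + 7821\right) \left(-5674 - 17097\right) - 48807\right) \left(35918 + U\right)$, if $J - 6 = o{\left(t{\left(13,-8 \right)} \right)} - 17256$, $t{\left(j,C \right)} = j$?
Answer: $-5514315822236$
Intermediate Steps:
$o{\left(K \right)} = 0$
$J = -17250$ ($J = 6 + \left(0 - 17256\right) = 6 - 17256 = -17250$)
$U = -17250$
$\left(\left(5149 + 7821\right) \left(-5674 - 17097\right) - 48807\right) \left(35918 + U\right) = \left(\left(5149 + 7821\right) \left(-5674 - 17097\right) - 48807\right) \left(35918 - 17250\right) = \left(12970 \left(-22771\right) - 48807\right) 18668 = \left(-295339870 - 48807\right) 18668 = \left(-295388677\right) 18668 = -5514315822236$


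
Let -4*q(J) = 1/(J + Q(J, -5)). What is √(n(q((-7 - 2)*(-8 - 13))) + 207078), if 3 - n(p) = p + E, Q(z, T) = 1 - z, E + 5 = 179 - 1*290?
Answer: √828789/2 ≈ 455.19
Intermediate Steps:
E = -116 (E = -5 + (179 - 1*290) = -5 + (179 - 290) = -5 - 111 = -116)
q(J) = -¼ (q(J) = -1/(4*(J + (1 - J))) = -¼/1 = -¼*1 = -¼)
n(p) = 119 - p (n(p) = 3 - (p - 116) = 3 - (-116 + p) = 3 + (116 - p) = 119 - p)
√(n(q((-7 - 2)*(-8 - 13))) + 207078) = √((119 - 1*(-¼)) + 207078) = √((119 + ¼) + 207078) = √(477/4 + 207078) = √(828789/4) = √828789/2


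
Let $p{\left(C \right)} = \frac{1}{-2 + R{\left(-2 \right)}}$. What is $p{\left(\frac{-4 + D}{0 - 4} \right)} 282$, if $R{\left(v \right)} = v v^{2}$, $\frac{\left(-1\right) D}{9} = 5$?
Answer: $- \frac{141}{5} \approx -28.2$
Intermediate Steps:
$D = -45$ ($D = \left(-9\right) 5 = -45$)
$R{\left(v \right)} = v^{3}$
$p{\left(C \right)} = - \frac{1}{10}$ ($p{\left(C \right)} = \frac{1}{-2 + \left(-2\right)^{3}} = \frac{1}{-2 - 8} = \frac{1}{-10} = - \frac{1}{10}$)
$p{\left(\frac{-4 + D}{0 - 4} \right)} 282 = \left(- \frac{1}{10}\right) 282 = - \frac{141}{5}$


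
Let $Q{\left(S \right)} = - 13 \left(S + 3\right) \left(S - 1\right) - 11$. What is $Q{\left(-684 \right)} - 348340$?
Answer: $-6412656$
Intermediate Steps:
$Q{\left(S \right)} = -11 - 13 \left(-1 + S\right) \left(3 + S\right)$ ($Q{\left(S \right)} = - 13 \left(3 + S\right) \left(-1 + S\right) - 11 = - 13 \left(-1 + S\right) \left(3 + S\right) - 11 = -11 - 13 \left(-1 + S\right) \left(3 + S\right)$)
$Q{\left(-684 \right)} - 348340 = \left(28 - -17784 - 13 \left(-684\right)^{2}\right) - 348340 = \left(28 + 17784 - 6082128\right) - 348340 = -6064316 - 348340 = -6412656$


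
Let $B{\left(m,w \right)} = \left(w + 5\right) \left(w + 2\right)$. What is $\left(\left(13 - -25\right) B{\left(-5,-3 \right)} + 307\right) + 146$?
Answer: $377$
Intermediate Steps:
$B{\left(m,w \right)} = \left(2 + w\right) \left(5 + w\right)$ ($B{\left(m,w \right)} = \left(5 + w\right) \left(2 + w\right) = \left(2 + w\right) \left(5 + w\right)$)
$\left(\left(13 - -25\right) B{\left(-5,-3 \right)} + 307\right) + 146 = \left(\left(13 - -25\right) \left(10 + \left(-3\right)^{2} + 7 \left(-3\right)\right) + 307\right) + 146 = \left(\left(13 + 25\right) \left(10 + 9 - 21\right) + 307\right) + 146 = \left(38 \left(-2\right) + 307\right) + 146 = \left(-76 + 307\right) + 146 = 231 + 146 = 377$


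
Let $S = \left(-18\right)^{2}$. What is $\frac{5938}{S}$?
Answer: $\frac{2969}{162} \approx 18.327$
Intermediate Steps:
$S = 324$
$\frac{5938}{S} = \frac{5938}{324} = 5938 \cdot \frac{1}{324} = \frac{2969}{162}$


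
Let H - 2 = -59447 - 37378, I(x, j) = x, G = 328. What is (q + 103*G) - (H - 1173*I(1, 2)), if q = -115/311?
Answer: 40983465/311 ≈ 1.3178e+5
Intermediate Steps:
q = -115/311 (q = -115*1/311 = -115/311 ≈ -0.36977)
H = -96823 (H = 2 + (-59447 - 37378) = 2 - 96825 = -96823)
(q + 103*G) - (H - 1173*I(1, 2)) = (-115/311 + 103*328) - (-96823 - 1173) = (-115/311 + 33784) - (-96823 - 1*1173) = 10506709/311 - (-96823 - 1173) = 10506709/311 - 1*(-97996) = 10506709/311 + 97996 = 40983465/311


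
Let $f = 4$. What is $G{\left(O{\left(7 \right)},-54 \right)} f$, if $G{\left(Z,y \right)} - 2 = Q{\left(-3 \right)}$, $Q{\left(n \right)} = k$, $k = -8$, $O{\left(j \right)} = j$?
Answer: $-24$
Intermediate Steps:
$Q{\left(n \right)} = -8$
$G{\left(Z,y \right)} = -6$ ($G{\left(Z,y \right)} = 2 - 8 = -6$)
$G{\left(O{\left(7 \right)},-54 \right)} f = \left(-6\right) 4 = -24$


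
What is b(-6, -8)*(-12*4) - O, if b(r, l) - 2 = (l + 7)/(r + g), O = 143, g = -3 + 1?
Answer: -245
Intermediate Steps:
g = -2
b(r, l) = 2 + (7 + l)/(-2 + r) (b(r, l) = 2 + (l + 7)/(r - 2) = 2 + (7 + l)/(-2 + r))
b(-6, -8)*(-12*4) - O = ((3 - 8 + 2*(-6))/(-2 - 6))*(-12*4) - 1*143 = ((3 - 8 - 12)/(-8))*(-48) - 143 = -1/8*(-17)*(-48) - 143 = (17/8)*(-48) - 143 = -102 - 143 = -245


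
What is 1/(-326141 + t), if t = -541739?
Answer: -1/867880 ≈ -1.1522e-6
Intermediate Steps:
1/(-326141 + t) = 1/(-326141 - 541739) = 1/(-867880) = -1/867880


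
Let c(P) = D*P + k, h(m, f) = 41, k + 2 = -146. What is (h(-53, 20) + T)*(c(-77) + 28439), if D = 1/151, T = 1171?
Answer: 5177499168/151 ≈ 3.4288e+7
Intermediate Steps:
k = -148 (k = -2 - 146 = -148)
D = 1/151 ≈ 0.0066225
c(P) = -148 + P/151 (c(P) = P/151 - 148 = -148 + P/151)
(h(-53, 20) + T)*(c(-77) + 28439) = (41 + 1171)*((-148 + (1/151)*(-77)) + 28439) = 1212*((-148 - 77/151) + 28439) = 1212*(-22425/151 + 28439) = 1212*(4271864/151) = 5177499168/151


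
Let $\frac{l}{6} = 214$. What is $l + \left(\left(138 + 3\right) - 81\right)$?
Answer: $1344$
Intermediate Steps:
$l = 1284$ ($l = 6 \cdot 214 = 1284$)
$l + \left(\left(138 + 3\right) - 81\right) = 1284 + \left(\left(138 + 3\right) - 81\right) = 1284 + \left(141 - 81\right) = 1284 + 60 = 1344$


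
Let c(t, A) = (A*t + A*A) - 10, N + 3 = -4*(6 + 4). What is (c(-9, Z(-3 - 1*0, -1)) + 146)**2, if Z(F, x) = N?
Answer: 5626384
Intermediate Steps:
N = -43 (N = -3 - 4*(6 + 4) = -3 - 4*10 = -3 - 40 = -43)
Z(F, x) = -43
c(t, A) = -10 + A**2 + A*t (c(t, A) = (A*t + A**2) - 10 = (A**2 + A*t) - 10 = -10 + A**2 + A*t)
(c(-9, Z(-3 - 1*0, -1)) + 146)**2 = ((-10 + (-43)**2 - 43*(-9)) + 146)**2 = ((-10 + 1849 + 387) + 146)**2 = (2226 + 146)**2 = 2372**2 = 5626384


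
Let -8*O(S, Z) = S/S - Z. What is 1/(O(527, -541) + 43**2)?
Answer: 4/7125 ≈ 0.00056140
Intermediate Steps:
O(S, Z) = -1/8 + Z/8 (O(S, Z) = -(S/S - Z)/8 = -(1 - Z)/8 = -1/8 + Z/8)
1/(O(527, -541) + 43**2) = 1/((-1/8 + (1/8)*(-541)) + 43**2) = 1/((-1/8 - 541/8) + 1849) = 1/(-271/4 + 1849) = 1/(7125/4) = 4/7125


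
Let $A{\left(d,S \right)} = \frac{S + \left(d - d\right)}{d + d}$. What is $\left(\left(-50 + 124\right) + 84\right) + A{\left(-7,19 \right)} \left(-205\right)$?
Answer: $\frac{6107}{14} \approx 436.21$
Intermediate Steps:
$A{\left(d,S \right)} = \frac{S}{2 d}$ ($A{\left(d,S \right)} = \frac{S + 0}{2 d} = S \frac{1}{2 d} = \frac{S}{2 d}$)
$\left(\left(-50 + 124\right) + 84\right) + A{\left(-7,19 \right)} \left(-205\right) = \left(\left(-50 + 124\right) + 84\right) + \frac{1}{2} \cdot 19 \frac{1}{-7} \left(-205\right) = \left(74 + 84\right) + \frac{1}{2} \cdot 19 \left(- \frac{1}{7}\right) \left(-205\right) = 158 - - \frac{3895}{14} = 158 + \frac{3895}{14} = \frac{6107}{14}$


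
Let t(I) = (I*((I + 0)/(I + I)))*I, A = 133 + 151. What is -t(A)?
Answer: -40328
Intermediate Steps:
A = 284
t(I) = I²/2 (t(I) = (I*(I/((2*I))))*I = (I*(I*(1/(2*I))))*I = (I*(½))*I = (I/2)*I = I²/2)
-t(A) = -284²/2 = -80656/2 = -1*40328 = -40328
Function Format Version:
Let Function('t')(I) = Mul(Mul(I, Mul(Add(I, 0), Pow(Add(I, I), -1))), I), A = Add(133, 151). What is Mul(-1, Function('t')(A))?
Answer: -40328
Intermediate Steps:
A = 284
Function('t')(I) = Mul(Rational(1, 2), Pow(I, 2)) (Function('t')(I) = Mul(Mul(I, Mul(I, Pow(Mul(2, I), -1))), I) = Mul(Mul(I, Mul(I, Mul(Rational(1, 2), Pow(I, -1)))), I) = Mul(Mul(I, Rational(1, 2)), I) = Mul(Mul(Rational(1, 2), I), I) = Mul(Rational(1, 2), Pow(I, 2)))
Mul(-1, Function('t')(A)) = Mul(-1, Mul(Rational(1, 2), Pow(284, 2))) = Mul(-1, Mul(Rational(1, 2), 80656)) = Mul(-1, 40328) = -40328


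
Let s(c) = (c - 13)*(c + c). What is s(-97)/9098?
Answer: 10670/4549 ≈ 2.3456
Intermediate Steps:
s(c) = 2*c*(-13 + c) (s(c) = (-13 + c)*(2*c) = 2*c*(-13 + c))
s(-97)/9098 = (2*(-97)*(-13 - 97))/9098 = (2*(-97)*(-110))*(1/9098) = 21340*(1/9098) = 10670/4549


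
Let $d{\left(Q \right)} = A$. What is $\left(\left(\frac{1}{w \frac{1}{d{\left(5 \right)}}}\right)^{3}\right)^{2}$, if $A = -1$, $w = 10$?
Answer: $\frac{1}{1000000} \approx 1.0 \cdot 10^{-6}$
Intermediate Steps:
$d{\left(Q \right)} = -1$
$\left(\left(\frac{1}{w \frac{1}{d{\left(5 \right)}}}\right)^{3}\right)^{2} = \left(\left(\frac{1}{10 \frac{1}{-1}}\right)^{3}\right)^{2} = \left(\left(\frac{1}{10 \left(-1\right)}\right)^{3}\right)^{2} = \left(\left(\frac{1}{-10}\right)^{3}\right)^{2} = \left(\left(- \frac{1}{10}\right)^{3}\right)^{2} = \left(- \frac{1}{1000}\right)^{2} = \frac{1}{1000000}$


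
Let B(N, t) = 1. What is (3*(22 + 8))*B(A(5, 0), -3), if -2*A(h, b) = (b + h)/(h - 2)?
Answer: 90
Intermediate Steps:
A(h, b) = -(b + h)/(2*(-2 + h)) (A(h, b) = -(b + h)/(2*(h - 2)) = -(b + h)/(2*(-2 + h)))
(3*(22 + 8))*B(A(5, 0), -3) = (3*(22 + 8))*1 = (3*30)*1 = 90*1 = 90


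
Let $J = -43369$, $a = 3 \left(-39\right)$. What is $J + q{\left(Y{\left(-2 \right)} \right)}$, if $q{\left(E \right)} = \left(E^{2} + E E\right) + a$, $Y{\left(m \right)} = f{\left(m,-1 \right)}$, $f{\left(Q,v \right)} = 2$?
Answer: $-43478$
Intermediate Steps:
$a = -117$
$Y{\left(m \right)} = 2$
$q{\left(E \right)} = -117 + 2 E^{2}$ ($q{\left(E \right)} = \left(E^{2} + E E\right) - 117 = \left(E^{2} + E^{2}\right) - 117 = 2 E^{2} - 117 = -117 + 2 E^{2}$)
$J + q{\left(Y{\left(-2 \right)} \right)} = -43369 - \left(117 - 2 \cdot 2^{2}\right) = -43369 + \left(-117 + 2 \cdot 4\right) = -43369 + \left(-117 + 8\right) = -43369 - 109 = -43478$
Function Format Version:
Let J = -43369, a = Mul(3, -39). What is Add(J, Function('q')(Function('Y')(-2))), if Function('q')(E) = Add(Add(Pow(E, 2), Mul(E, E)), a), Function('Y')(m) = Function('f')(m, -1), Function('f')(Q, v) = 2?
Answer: -43478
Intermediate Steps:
a = -117
Function('Y')(m) = 2
Function('q')(E) = Add(-117, Mul(2, Pow(E, 2))) (Function('q')(E) = Add(Add(Pow(E, 2), Mul(E, E)), -117) = Add(Add(Pow(E, 2), Pow(E, 2)), -117) = Add(Mul(2, Pow(E, 2)), -117) = Add(-117, Mul(2, Pow(E, 2))))
Add(J, Function('q')(Function('Y')(-2))) = Add(-43369, Add(-117, Mul(2, Pow(2, 2)))) = Add(-43369, Add(-117, Mul(2, 4))) = Add(-43369, Add(-117, 8)) = Add(-43369, -109) = -43478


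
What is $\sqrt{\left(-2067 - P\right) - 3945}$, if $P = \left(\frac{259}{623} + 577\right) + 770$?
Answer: $\frac{2 i \sqrt{14573483}}{89} \approx 85.787 i$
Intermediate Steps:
$P = \frac{119920}{89}$ ($P = \left(259 \cdot \frac{1}{623} + 577\right) + 770 = \left(\frac{37}{89} + 577\right) + 770 = \frac{51390}{89} + 770 = \frac{119920}{89} \approx 1347.4$)
$\sqrt{\left(-2067 - P\right) - 3945} = \sqrt{\left(-2067 - \frac{119920}{89}\right) - 3945} = \sqrt{- \frac{303883}{89} - 3945} = \sqrt{- \frac{654988}{89}} = \frac{2 i \sqrt{14573483}}{89}$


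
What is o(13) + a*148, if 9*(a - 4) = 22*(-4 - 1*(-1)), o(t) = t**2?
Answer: -973/3 ≈ -324.33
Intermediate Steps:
a = -10/3 (a = 4 + (22*(-4 - 1*(-1)))/9 = 4 + (22*(-4 + 1))/9 = 4 + (22*(-3))/9 = 4 + (1/9)*(-66) = 4 - 22/3 = -10/3 ≈ -3.3333)
o(13) + a*148 = 13**2 - 10/3*148 = 169 - 1480/3 = -973/3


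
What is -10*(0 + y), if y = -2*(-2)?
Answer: -40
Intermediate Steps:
y = 4
-10*(0 + y) = -10*(0 + 4) = -10*4 = -40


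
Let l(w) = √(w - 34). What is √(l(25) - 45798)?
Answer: √(-45798 + 3*I) ≈ 0.007 + 214.0*I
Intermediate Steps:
l(w) = √(-34 + w)
√(l(25) - 45798) = √(√(-34 + 25) - 45798) = √(√(-9) - 45798) = √(3*I - 45798) = √(-45798 + 3*I)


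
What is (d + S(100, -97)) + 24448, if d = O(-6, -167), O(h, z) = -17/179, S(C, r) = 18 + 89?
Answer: 4395328/179 ≈ 24555.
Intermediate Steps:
S(C, r) = 107
O(h, z) = -17/179 (O(h, z) = -17*1/179 = -17/179)
d = -17/179 ≈ -0.094972
(d + S(100, -97)) + 24448 = (-17/179 + 107) + 24448 = 19136/179 + 24448 = 4395328/179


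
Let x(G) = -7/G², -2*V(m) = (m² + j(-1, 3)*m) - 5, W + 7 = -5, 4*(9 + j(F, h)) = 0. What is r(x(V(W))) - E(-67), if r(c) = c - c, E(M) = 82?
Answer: -82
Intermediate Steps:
j(F, h) = -9 (j(F, h) = -9 + (¼)*0 = -9 + 0 = -9)
W = -12 (W = -7 - 5 = -12)
V(m) = 5/2 - m²/2 + 9*m/2 (V(m) = -((m² - 9*m) - 5)/2 = -(-5 + m² - 9*m)/2 = 5/2 - m²/2 + 9*m/2)
x(G) = -7/G²
r(c) = 0
r(x(V(W))) - E(-67) = 0 - 1*82 = 0 - 82 = -82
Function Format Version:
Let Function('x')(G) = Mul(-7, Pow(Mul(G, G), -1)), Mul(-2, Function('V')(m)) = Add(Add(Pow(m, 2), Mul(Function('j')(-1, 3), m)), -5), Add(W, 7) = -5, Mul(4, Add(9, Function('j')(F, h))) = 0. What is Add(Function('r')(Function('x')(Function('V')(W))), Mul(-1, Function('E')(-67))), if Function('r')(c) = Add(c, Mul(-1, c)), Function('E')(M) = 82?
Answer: -82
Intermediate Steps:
Function('j')(F, h) = -9 (Function('j')(F, h) = Add(-9, Mul(Rational(1, 4), 0)) = Add(-9, 0) = -9)
W = -12 (W = Add(-7, -5) = -12)
Function('V')(m) = Add(Rational(5, 2), Mul(Rational(-1, 2), Pow(m, 2)), Mul(Rational(9, 2), m)) (Function('V')(m) = Mul(Rational(-1, 2), Add(Add(Pow(m, 2), Mul(-9, m)), -5)) = Mul(Rational(-1, 2), Add(-5, Pow(m, 2), Mul(-9, m))) = Add(Rational(5, 2), Mul(Rational(-1, 2), Pow(m, 2)), Mul(Rational(9, 2), m)))
Function('x')(G) = Mul(-7, Pow(G, -2)) (Function('x')(G) = Mul(-7, Pow(Pow(G, 2), -1)) = Mul(-7, Pow(G, -2)))
Function('r')(c) = 0
Add(Function('r')(Function('x')(Function('V')(W))), Mul(-1, Function('E')(-67))) = Add(0, Mul(-1, 82)) = Add(0, -82) = -82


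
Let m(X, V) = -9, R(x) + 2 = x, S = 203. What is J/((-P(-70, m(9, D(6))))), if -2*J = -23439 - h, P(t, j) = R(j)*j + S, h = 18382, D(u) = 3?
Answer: -41821/604 ≈ -69.240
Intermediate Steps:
R(x) = -2 + x
P(t, j) = 203 + j*(-2 + j) (P(t, j) = (-2 + j)*j + 203 = j*(-2 + j) + 203 = 203 + j*(-2 + j))
J = 41821/2 (J = -(-23439 - 1*18382)/2 = -(-23439 - 18382)/2 = -½*(-41821) = 41821/2 ≈ 20911.)
J/((-P(-70, m(9, D(6))))) = 41821/(2*((-(203 - 9*(-2 - 9))))) = 41821/(2*((-(203 - 9*(-11))))) = 41821/(2*((-(203 + 99)))) = 41821/(2*((-1*302))) = (41821/2)/(-302) = (41821/2)*(-1/302) = -41821/604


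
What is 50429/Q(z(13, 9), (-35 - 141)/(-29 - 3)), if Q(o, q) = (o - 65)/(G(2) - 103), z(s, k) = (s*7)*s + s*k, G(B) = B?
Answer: -5093329/1235 ≈ -4124.2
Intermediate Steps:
z(s, k) = 7*s**2 + k*s (z(s, k) = (7*s)*s + k*s = 7*s**2 + k*s)
Q(o, q) = 65/101 - o/101 (Q(o, q) = (o - 65)/(2 - 103) = (-65 + o)/(-101) = (-65 + o)*(-1/101) = 65/101 - o/101)
50429/Q(z(13, 9), (-35 - 141)/(-29 - 3)) = 50429/(65/101 - 13*(9 + 7*13)/101) = 50429/(65/101 - 13*(9 + 91)/101) = 50429/(65/101 - 13*100/101) = 50429/(65/101 - 1/101*1300) = 50429/(65/101 - 1300/101) = 50429/(-1235/101) = 50429*(-101/1235) = -5093329/1235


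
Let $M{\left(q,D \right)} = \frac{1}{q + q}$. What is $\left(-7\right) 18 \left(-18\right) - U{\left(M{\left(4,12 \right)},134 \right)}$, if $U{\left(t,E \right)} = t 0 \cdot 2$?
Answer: $2268$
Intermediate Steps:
$M{\left(q,D \right)} = \frac{1}{2 q}$
$U{\left(t,E \right)} = 0$ ($U{\left(t,E \right)} = 0 \cdot 2 = 0$)
$\left(-7\right) 18 \left(-18\right) - U{\left(M{\left(4,12 \right)},134 \right)} = \left(-7\right) 18 \left(-18\right) - 0 = \left(-126\right) \left(-18\right) + 0 = 2268 + 0 = 2268$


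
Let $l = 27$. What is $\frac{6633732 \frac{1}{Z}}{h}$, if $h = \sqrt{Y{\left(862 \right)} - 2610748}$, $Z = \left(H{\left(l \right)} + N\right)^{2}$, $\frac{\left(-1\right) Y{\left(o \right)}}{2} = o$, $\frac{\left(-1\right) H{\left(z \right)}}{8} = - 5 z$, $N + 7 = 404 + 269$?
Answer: $- \frac{552811 i \sqrt{653118}}{331840112148} \approx - 0.0013463 i$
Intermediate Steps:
$N = 666$ ($N = -7 + \left(404 + 269\right) = -7 + 673 = 666$)
$H{\left(z \right)} = 40 z$ ($H{\left(z \right)} = - 8 \left(- 5 z\right) = 40 z$)
$Y{\left(o \right)} = - 2 o$
$Z = 3048516$ ($Z = \left(40 \cdot 27 + 666\right)^{2} = \left(1080 + 666\right)^{2} = 1746^{2} = 3048516$)
$h = 2 i \sqrt{653118}$ ($h = \sqrt{\left(-2\right) 862 - 2610748} = \sqrt{-1724 - 2610748} = \sqrt{-2612472} = 2 i \sqrt{653118} \approx 1616.3 i$)
$\frac{6633732 \frac{1}{Z}}{h} = \frac{6633732 \cdot \frac{1}{3048516}}{2 i \sqrt{653118}} = 6633732 \cdot \frac{1}{3048516} \left(- \frac{i \sqrt{653118}}{1306236}\right) = \frac{552811 \left(- \frac{i \sqrt{653118}}{1306236}\right)}{254043} = - \frac{552811 i \sqrt{653118}}{331840112148}$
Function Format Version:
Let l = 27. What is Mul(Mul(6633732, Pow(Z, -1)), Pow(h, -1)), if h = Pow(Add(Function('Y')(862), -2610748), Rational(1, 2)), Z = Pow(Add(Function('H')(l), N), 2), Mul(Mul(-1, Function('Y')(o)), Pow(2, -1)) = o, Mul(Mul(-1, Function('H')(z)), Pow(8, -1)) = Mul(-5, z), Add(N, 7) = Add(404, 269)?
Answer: Mul(Rational(-552811, 331840112148), I, Pow(653118, Rational(1, 2))) ≈ Mul(-0.0013463, I)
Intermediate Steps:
N = 666 (N = Add(-7, Add(404, 269)) = Add(-7, 673) = 666)
Function('H')(z) = Mul(40, z) (Function('H')(z) = Mul(-8, Mul(-5, z)) = Mul(40, z))
Function('Y')(o) = Mul(-2, o)
Z = 3048516 (Z = Pow(Add(Mul(40, 27), 666), 2) = Pow(Add(1080, 666), 2) = Pow(1746, 2) = 3048516)
h = Mul(2, I, Pow(653118, Rational(1, 2))) (h = Pow(Add(Mul(-2, 862), -2610748), Rational(1, 2)) = Pow(Add(-1724, -2610748), Rational(1, 2)) = Pow(-2612472, Rational(1, 2)) = Mul(2, I, Pow(653118, Rational(1, 2))) ≈ Mul(1616.3, I))
Mul(Mul(6633732, Pow(Z, -1)), Pow(h, -1)) = Mul(Mul(6633732, Pow(3048516, -1)), Pow(Mul(2, I, Pow(653118, Rational(1, 2))), -1)) = Mul(Mul(6633732, Rational(1, 3048516)), Mul(Rational(-1, 1306236), I, Pow(653118, Rational(1, 2)))) = Mul(Rational(552811, 254043), Mul(Rational(-1, 1306236), I, Pow(653118, Rational(1, 2)))) = Mul(Rational(-552811, 331840112148), I, Pow(653118, Rational(1, 2)))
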